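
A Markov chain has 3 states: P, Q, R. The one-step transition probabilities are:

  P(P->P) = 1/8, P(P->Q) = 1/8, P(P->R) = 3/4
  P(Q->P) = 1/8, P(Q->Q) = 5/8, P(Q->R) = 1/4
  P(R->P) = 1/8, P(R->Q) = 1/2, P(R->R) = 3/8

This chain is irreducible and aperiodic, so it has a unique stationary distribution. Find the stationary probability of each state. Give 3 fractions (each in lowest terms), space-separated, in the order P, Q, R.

Answer: 1/8 29/56 5/14

Derivation:
The stationary distribution satisfies pi = pi * P, i.e.:
  pi_P = 1/8*pi_P + 1/8*pi_Q + 1/8*pi_R
  pi_Q = 1/8*pi_P + 5/8*pi_Q + 1/2*pi_R
  pi_R = 3/4*pi_P + 1/4*pi_Q + 3/8*pi_R
with normalization: pi_P + pi_Q + pi_R = 1.

Using the first 2 balance equations plus normalization, the linear system A*pi = b is:
  [-7/8, 1/8, 1/8] . pi = 0
  [1/8, -3/8, 1/2] . pi = 0
  [1, 1, 1] . pi = 1

Solving yields:
  pi_P = 1/8
  pi_Q = 29/56
  pi_R = 5/14

Verification (pi * P):
  1/8*1/8 + 29/56*1/8 + 5/14*1/8 = 1/8 = pi_P  (ok)
  1/8*1/8 + 29/56*5/8 + 5/14*1/2 = 29/56 = pi_Q  (ok)
  1/8*3/4 + 29/56*1/4 + 5/14*3/8 = 5/14 = pi_R  (ok)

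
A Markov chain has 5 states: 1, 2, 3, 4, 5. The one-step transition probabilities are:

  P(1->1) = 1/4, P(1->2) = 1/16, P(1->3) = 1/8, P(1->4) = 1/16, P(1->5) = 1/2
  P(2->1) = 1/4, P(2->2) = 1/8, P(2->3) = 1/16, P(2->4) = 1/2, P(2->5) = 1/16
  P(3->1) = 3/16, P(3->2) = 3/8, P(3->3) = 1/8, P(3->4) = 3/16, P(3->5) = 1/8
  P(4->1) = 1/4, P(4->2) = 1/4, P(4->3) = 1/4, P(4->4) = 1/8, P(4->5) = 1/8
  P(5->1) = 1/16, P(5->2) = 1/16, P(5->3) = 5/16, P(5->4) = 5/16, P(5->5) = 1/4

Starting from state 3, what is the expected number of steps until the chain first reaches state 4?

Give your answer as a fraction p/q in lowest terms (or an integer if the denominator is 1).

Let h_i = expected steps to first reach 4 from state i.
Boundary: h_4 = 0.
First-step equations for the other states:
  h_1 = 1 + 1/4*h_1 + 1/16*h_2 + 1/8*h_3 + 1/16*h_4 + 1/2*h_5
  h_2 = 1 + 1/4*h_1 + 1/8*h_2 + 1/16*h_3 + 1/2*h_4 + 1/16*h_5
  h_3 = 1 + 3/16*h_1 + 3/8*h_2 + 1/8*h_3 + 3/16*h_4 + 1/8*h_5
  h_5 = 1 + 1/16*h_1 + 1/16*h_2 + 5/16*h_3 + 5/16*h_4 + 1/4*h_5

Substituting h_4 = 0 and rearranging gives the linear system (I - Q) h = 1:
  [3/4, -1/16, -1/8, -1/2] . (h_1, h_2, h_3, h_5) = 1
  [-1/4, 7/8, -1/16, -1/16] . (h_1, h_2, h_3, h_5) = 1
  [-3/16, -3/8, 7/8, -1/8] . (h_1, h_2, h_3, h_5) = 1
  [-1/16, -1/16, -5/16, 3/4] . (h_1, h_2, h_3, h_5) = 1

Solving yields:
  h_1 = 16880/3627
  h_2 = 10928/3627
  h_3 = 14320/3627
  h_5 = 13120/3627

Starting state is 3, so the expected hitting time is h_3 = 14320/3627.

Answer: 14320/3627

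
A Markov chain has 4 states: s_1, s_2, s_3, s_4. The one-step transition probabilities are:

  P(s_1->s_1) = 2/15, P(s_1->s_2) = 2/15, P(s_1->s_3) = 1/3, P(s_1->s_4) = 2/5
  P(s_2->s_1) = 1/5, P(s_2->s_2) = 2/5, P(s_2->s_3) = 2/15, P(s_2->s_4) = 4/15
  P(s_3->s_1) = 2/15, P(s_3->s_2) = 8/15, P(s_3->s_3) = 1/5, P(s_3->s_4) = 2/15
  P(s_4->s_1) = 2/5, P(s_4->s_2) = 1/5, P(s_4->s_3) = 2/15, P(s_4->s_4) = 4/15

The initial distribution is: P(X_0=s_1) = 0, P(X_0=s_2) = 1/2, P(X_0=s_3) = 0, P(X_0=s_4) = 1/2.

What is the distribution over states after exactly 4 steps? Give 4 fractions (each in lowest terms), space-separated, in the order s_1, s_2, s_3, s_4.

Propagating the distribution step by step (d_{t+1} = d_t * P):
d_0 = (s_1=0, s_2=1/2, s_3=0, s_4=1/2)
  d_1[s_1] = 0*2/15 + 1/2*1/5 + 0*2/15 + 1/2*2/5 = 3/10
  d_1[s_2] = 0*2/15 + 1/2*2/5 + 0*8/15 + 1/2*1/5 = 3/10
  d_1[s_3] = 0*1/3 + 1/2*2/15 + 0*1/5 + 1/2*2/15 = 2/15
  d_1[s_4] = 0*2/5 + 1/2*4/15 + 0*2/15 + 1/2*4/15 = 4/15
d_1 = (s_1=3/10, s_2=3/10, s_3=2/15, s_4=4/15)
  d_2[s_1] = 3/10*2/15 + 3/10*1/5 + 2/15*2/15 + 4/15*2/5 = 101/450
  d_2[s_2] = 3/10*2/15 + 3/10*2/5 + 2/15*8/15 + 4/15*1/5 = 64/225
  d_2[s_3] = 3/10*1/3 + 3/10*2/15 + 2/15*1/5 + 4/15*2/15 = 91/450
  d_2[s_4] = 3/10*2/5 + 3/10*4/15 + 2/15*2/15 + 4/15*4/15 = 13/45
d_2 = (s_1=101/450, s_2=64/225, s_3=91/450, s_4=13/45)
  d_3[s_1] = 101/450*2/15 + 64/225*1/5 + 91/450*2/15 + 13/45*2/5 = 86/375
  d_3[s_2] = 101/450*2/15 + 64/225*2/5 + 91/450*8/15 + 13/45*1/5 = 116/375
  d_3[s_3] = 101/450*1/3 + 64/225*2/15 + 91/450*1/5 + 13/45*2/15 = 647/3375
  d_3[s_4] = 101/450*2/5 + 64/225*4/15 + 91/450*2/15 + 13/45*4/15 = 182/675
d_3 = (s_1=86/375, s_2=116/375, s_3=647/3375, s_4=182/675)
  d_4[s_1] = 86/375*2/15 + 116/375*1/5 + 647/3375*2/15 + 182/675*2/5 = 11434/50625
  d_4[s_2] = 86/375*2/15 + 116/375*2/5 + 647/3375*8/15 + 182/675*1/5 = 15718/50625
  d_4[s_3] = 86/375*1/3 + 116/375*2/15 + 647/3375*1/5 + 182/675*2/15 = 9719/50625
  d_4[s_4] = 86/375*2/5 + 116/375*4/15 + 647/3375*2/15 + 182/675*4/15 = 13754/50625
d_4 = (s_1=11434/50625, s_2=15718/50625, s_3=9719/50625, s_4=13754/50625)

Answer: 11434/50625 15718/50625 9719/50625 13754/50625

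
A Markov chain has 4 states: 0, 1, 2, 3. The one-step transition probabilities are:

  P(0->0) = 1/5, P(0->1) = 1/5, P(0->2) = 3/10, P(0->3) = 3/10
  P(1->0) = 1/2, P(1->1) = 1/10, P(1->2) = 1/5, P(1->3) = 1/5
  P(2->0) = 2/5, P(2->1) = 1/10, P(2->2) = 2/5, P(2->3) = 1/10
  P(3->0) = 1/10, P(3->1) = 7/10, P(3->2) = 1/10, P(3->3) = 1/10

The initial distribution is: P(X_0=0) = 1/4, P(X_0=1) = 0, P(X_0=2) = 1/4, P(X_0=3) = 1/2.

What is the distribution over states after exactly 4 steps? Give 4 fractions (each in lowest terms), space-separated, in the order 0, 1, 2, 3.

Propagating the distribution step by step (d_{t+1} = d_t * P):
d_0 = (0=1/4, 1=0, 2=1/4, 3=1/2)
  d_1[0] = 1/4*1/5 + 0*1/2 + 1/4*2/5 + 1/2*1/10 = 1/5
  d_1[1] = 1/4*1/5 + 0*1/10 + 1/4*1/10 + 1/2*7/10 = 17/40
  d_1[2] = 1/4*3/10 + 0*1/5 + 1/4*2/5 + 1/2*1/10 = 9/40
  d_1[3] = 1/4*3/10 + 0*1/5 + 1/4*1/10 + 1/2*1/10 = 3/20
d_1 = (0=1/5, 1=17/40, 2=9/40, 3=3/20)
  d_2[0] = 1/5*1/5 + 17/40*1/2 + 9/40*2/5 + 3/20*1/10 = 143/400
  d_2[1] = 1/5*1/5 + 17/40*1/10 + 9/40*1/10 + 3/20*7/10 = 21/100
  d_2[2] = 1/5*3/10 + 17/40*1/5 + 9/40*2/5 + 3/20*1/10 = 1/4
  d_2[3] = 1/5*3/10 + 17/40*1/5 + 9/40*1/10 + 3/20*1/10 = 73/400
d_2 = (0=143/400, 1=21/100, 2=1/4, 3=73/400)
  d_3[0] = 143/400*1/5 + 21/100*1/2 + 1/4*2/5 + 73/400*1/10 = 1179/4000
  d_3[1] = 143/400*1/5 + 21/100*1/10 + 1/4*1/10 + 73/400*7/10 = 981/4000
  d_3[2] = 143/400*3/10 + 21/100*1/5 + 1/4*2/5 + 73/400*1/10 = 107/400
  d_3[3] = 143/400*3/10 + 21/100*1/5 + 1/4*1/10 + 73/400*1/10 = 77/400
d_3 = (0=1179/4000, 1=981/4000, 2=107/400, 3=77/400)
  d_4[0] = 1179/4000*1/5 + 981/4000*1/2 + 107/400*2/5 + 77/400*1/10 = 12313/40000
  d_4[1] = 1179/4000*1/5 + 981/4000*1/10 + 107/400*1/10 + 77/400*7/10 = 9799/40000
  d_4[2] = 1179/4000*3/10 + 981/4000*1/5 + 107/400*2/5 + 77/400*1/10 = 10549/40000
  d_4[3] = 1179/4000*3/10 + 981/4000*1/5 + 107/400*1/10 + 77/400*1/10 = 7339/40000
d_4 = (0=12313/40000, 1=9799/40000, 2=10549/40000, 3=7339/40000)

Answer: 12313/40000 9799/40000 10549/40000 7339/40000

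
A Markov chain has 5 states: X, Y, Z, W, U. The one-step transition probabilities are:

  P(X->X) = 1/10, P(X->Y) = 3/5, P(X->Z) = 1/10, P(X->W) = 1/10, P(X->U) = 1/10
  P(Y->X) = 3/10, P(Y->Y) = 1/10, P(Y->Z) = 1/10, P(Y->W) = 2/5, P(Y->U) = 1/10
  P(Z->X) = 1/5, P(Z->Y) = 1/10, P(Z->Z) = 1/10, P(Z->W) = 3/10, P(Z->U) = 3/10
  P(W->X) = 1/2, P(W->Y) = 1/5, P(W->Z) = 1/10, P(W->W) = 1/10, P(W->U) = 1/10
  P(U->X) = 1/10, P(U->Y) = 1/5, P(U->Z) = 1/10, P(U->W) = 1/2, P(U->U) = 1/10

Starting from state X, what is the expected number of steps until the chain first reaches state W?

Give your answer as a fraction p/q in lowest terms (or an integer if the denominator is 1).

Answer: 2500/671

Derivation:
Let h_i = expected steps to first reach W from state i.
Boundary: h_W = 0.
First-step equations for the other states:
  h_X = 1 + 1/10*h_X + 3/5*h_Y + 1/10*h_Z + 1/10*h_W + 1/10*h_U
  h_Y = 1 + 3/10*h_X + 1/10*h_Y + 1/10*h_Z + 2/5*h_W + 1/10*h_U
  h_Z = 1 + 1/5*h_X + 1/10*h_Y + 1/10*h_Z + 3/10*h_W + 3/10*h_U
  h_U = 1 + 1/10*h_X + 1/5*h_Y + 1/10*h_Z + 1/2*h_W + 1/10*h_U

Substituting h_W = 0 and rearranging gives the linear system (I - Q) h = 1:
  [9/10, -3/5, -1/10, -1/10] . (h_X, h_Y, h_Z, h_U) = 1
  [-3/10, 9/10, -1/10, -1/10] . (h_X, h_Y, h_Z, h_U) = 1
  [-1/5, -1/10, 9/10, -3/10] . (h_X, h_Y, h_Z, h_U) = 1
  [-1/10, -1/5, -1/10, 9/10] . (h_X, h_Y, h_Z, h_U) = 1

Solving yields:
  h_X = 2500/671
  h_Y = 2000/671
  h_Z = 190/61
  h_U = 1700/671

Starting state is X, so the expected hitting time is h_X = 2500/671.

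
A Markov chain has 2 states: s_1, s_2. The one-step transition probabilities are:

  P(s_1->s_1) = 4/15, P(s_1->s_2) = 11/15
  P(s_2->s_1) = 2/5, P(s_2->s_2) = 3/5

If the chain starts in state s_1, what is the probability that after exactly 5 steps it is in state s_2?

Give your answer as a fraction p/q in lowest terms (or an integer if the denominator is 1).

Answer: 491381/759375

Derivation:
Computing P^5 by repeated multiplication:
P^1 =
  s_1: [4/15, 11/15]
  s_2: [2/5, 3/5]
P^2 =
  s_1: [82/225, 143/225]
  s_2: [26/75, 49/75]
P^3 =
  s_1: [1186/3375, 2189/3375]
  s_2: [398/1125, 727/1125]
P^4 =
  s_1: [17878/50625, 32747/50625]
  s_2: [5954/16875, 10921/16875]
P^5 =
  s_1: [267994/759375, 491381/759375]
  s_2: [89342/253125, 163783/253125]

(P^5)[s_1 -> s_2] = 491381/759375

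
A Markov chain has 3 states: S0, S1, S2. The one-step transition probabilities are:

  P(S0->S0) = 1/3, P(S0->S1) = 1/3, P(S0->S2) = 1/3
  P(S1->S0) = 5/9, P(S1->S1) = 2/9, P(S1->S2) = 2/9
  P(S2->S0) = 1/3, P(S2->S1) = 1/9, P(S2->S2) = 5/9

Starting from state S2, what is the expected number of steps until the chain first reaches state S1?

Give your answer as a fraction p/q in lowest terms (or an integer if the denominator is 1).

Answer: 27/5

Derivation:
Let h_i = expected steps to first reach S1 from state i.
Boundary: h_S1 = 0.
First-step equations for the other states:
  h_S0 = 1 + 1/3*h_S0 + 1/3*h_S1 + 1/3*h_S2
  h_S2 = 1 + 1/3*h_S0 + 1/9*h_S1 + 5/9*h_S2

Substituting h_S1 = 0 and rearranging gives the linear system (I - Q) h = 1:
  [2/3, -1/3] . (h_S0, h_S2) = 1
  [-1/3, 4/9] . (h_S0, h_S2) = 1

Solving yields:
  h_S0 = 21/5
  h_S2 = 27/5

Starting state is S2, so the expected hitting time is h_S2 = 27/5.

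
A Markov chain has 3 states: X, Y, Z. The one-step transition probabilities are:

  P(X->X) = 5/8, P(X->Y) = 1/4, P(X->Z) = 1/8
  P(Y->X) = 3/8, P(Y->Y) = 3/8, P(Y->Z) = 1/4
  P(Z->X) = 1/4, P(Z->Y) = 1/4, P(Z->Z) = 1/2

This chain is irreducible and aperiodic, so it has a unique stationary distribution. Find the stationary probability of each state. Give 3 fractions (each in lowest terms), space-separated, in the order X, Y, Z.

Answer: 16/35 2/7 9/35

Derivation:
The stationary distribution satisfies pi = pi * P, i.e.:
  pi_X = 5/8*pi_X + 3/8*pi_Y + 1/4*pi_Z
  pi_Y = 1/4*pi_X + 3/8*pi_Y + 1/4*pi_Z
  pi_Z = 1/8*pi_X + 1/4*pi_Y + 1/2*pi_Z
with normalization: pi_X + pi_Y + pi_Z = 1.

Using the first 2 balance equations plus normalization, the linear system A*pi = b is:
  [-3/8, 3/8, 1/4] . pi = 0
  [1/4, -5/8, 1/4] . pi = 0
  [1, 1, 1] . pi = 1

Solving yields:
  pi_X = 16/35
  pi_Y = 2/7
  pi_Z = 9/35

Verification (pi * P):
  16/35*5/8 + 2/7*3/8 + 9/35*1/4 = 16/35 = pi_X  (ok)
  16/35*1/4 + 2/7*3/8 + 9/35*1/4 = 2/7 = pi_Y  (ok)
  16/35*1/8 + 2/7*1/4 + 9/35*1/2 = 9/35 = pi_Z  (ok)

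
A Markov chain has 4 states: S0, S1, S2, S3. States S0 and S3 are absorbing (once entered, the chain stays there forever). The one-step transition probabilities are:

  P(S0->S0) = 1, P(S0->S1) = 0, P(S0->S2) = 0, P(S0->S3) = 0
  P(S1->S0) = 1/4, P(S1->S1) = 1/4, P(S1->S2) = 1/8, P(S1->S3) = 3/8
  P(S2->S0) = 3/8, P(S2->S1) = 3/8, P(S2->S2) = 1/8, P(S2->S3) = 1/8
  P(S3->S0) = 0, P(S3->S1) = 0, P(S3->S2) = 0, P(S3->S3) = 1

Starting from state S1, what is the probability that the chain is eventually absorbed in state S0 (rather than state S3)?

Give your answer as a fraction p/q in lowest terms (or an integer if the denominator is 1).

Answer: 17/39

Derivation:
Let a_i = P(absorbed in S0 | start in state i).
Boundary conditions: a_S0 = 1, a_S3 = 0.
For each transient state i, a_i = sum_j P(i->j) * a_j:
  a_S1 = 1/4*a_S0 + 1/4*a_S1 + 1/8*a_S2 + 3/8*a_S3
  a_S2 = 3/8*a_S0 + 3/8*a_S1 + 1/8*a_S2 + 1/8*a_S3

Substituting a_S0 = 1 and a_S3 = 0, rearrange to (I - Q) a = r where r[i] = P(i -> S0):
  [3/4, -1/8] . (a_S1, a_S2) = 1/4
  [-3/8, 7/8] . (a_S1, a_S2) = 3/8

Solving yields:
  a_S1 = 17/39
  a_S2 = 8/13

Starting state is S1, so the absorption probability is a_S1 = 17/39.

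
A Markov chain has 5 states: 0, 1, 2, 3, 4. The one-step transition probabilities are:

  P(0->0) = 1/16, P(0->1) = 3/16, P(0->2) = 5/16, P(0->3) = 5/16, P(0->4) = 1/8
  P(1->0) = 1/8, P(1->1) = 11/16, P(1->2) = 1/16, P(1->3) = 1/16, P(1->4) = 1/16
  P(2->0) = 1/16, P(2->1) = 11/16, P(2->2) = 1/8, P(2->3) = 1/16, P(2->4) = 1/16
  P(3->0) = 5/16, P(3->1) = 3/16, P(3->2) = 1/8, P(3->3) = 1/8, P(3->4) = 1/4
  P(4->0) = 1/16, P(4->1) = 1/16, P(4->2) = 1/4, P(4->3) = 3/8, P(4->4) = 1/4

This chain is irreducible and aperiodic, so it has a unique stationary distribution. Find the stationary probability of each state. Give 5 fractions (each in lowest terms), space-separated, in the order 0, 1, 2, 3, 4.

The stationary distribution satisfies pi = pi * P, i.e.:
  pi_0 = 1/16*pi_0 + 1/8*pi_1 + 1/16*pi_2 + 5/16*pi_3 + 1/16*pi_4
  pi_1 = 3/16*pi_0 + 11/16*pi_1 + 11/16*pi_2 + 3/16*pi_3 + 1/16*pi_4
  pi_2 = 5/16*pi_0 + 1/16*pi_1 + 1/8*pi_2 + 1/8*pi_3 + 1/4*pi_4
  pi_3 = 5/16*pi_0 + 1/16*pi_1 + 1/16*pi_2 + 1/8*pi_3 + 3/8*pi_4
  pi_4 = 1/8*pi_0 + 1/16*pi_1 + 1/16*pi_2 + 1/4*pi_3 + 1/4*pi_4
with normalization: pi_0 + pi_1 + pi_2 + pi_3 + pi_4 = 1.

Using the first 4 balance equations plus normalization, the linear system A*pi = b is:
  [-15/16, 1/8, 1/16, 5/16, 1/16] . pi = 0
  [3/16, -5/16, 11/16, 3/16, 1/16] . pi = 0
  [5/16, 1/16, -7/8, 1/8, 1/4] . pi = 0
  [5/16, 1/16, 1/16, -7/8, 3/8] . pi = 0
  [1, 1, 1, 1, 1] . pi = 1

Solving yields:
  pi_0 = 948/7433
  pi_1 = 3561/7433
  pi_2 = 995/7433
  pi_3 = 2087/14866
  pi_4 = 1771/14866

Verification (pi * P):
  948/7433*1/16 + 3561/7433*1/8 + 995/7433*1/16 + 2087/14866*5/16 + 1771/14866*1/16 = 948/7433 = pi_0  (ok)
  948/7433*3/16 + 3561/7433*11/16 + 995/7433*11/16 + 2087/14866*3/16 + 1771/14866*1/16 = 3561/7433 = pi_1  (ok)
  948/7433*5/16 + 3561/7433*1/16 + 995/7433*1/8 + 2087/14866*1/8 + 1771/14866*1/4 = 995/7433 = pi_2  (ok)
  948/7433*5/16 + 3561/7433*1/16 + 995/7433*1/16 + 2087/14866*1/8 + 1771/14866*3/8 = 2087/14866 = pi_3  (ok)
  948/7433*1/8 + 3561/7433*1/16 + 995/7433*1/16 + 2087/14866*1/4 + 1771/14866*1/4 = 1771/14866 = pi_4  (ok)

Answer: 948/7433 3561/7433 995/7433 2087/14866 1771/14866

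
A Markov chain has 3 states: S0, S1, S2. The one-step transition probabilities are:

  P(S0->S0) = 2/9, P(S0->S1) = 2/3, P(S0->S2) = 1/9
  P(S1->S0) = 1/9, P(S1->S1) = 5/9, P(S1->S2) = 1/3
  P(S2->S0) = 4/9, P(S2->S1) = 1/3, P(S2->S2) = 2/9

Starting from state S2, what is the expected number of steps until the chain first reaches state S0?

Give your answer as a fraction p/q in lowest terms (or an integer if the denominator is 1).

Answer: 63/19

Derivation:
Let h_i = expected steps to first reach S0 from state i.
Boundary: h_S0 = 0.
First-step equations for the other states:
  h_S1 = 1 + 1/9*h_S0 + 5/9*h_S1 + 1/3*h_S2
  h_S2 = 1 + 4/9*h_S0 + 1/3*h_S1 + 2/9*h_S2

Substituting h_S0 = 0 and rearranging gives the linear system (I - Q) h = 1:
  [4/9, -1/3] . (h_S1, h_S2) = 1
  [-1/3, 7/9] . (h_S1, h_S2) = 1

Solving yields:
  h_S1 = 90/19
  h_S2 = 63/19

Starting state is S2, so the expected hitting time is h_S2 = 63/19.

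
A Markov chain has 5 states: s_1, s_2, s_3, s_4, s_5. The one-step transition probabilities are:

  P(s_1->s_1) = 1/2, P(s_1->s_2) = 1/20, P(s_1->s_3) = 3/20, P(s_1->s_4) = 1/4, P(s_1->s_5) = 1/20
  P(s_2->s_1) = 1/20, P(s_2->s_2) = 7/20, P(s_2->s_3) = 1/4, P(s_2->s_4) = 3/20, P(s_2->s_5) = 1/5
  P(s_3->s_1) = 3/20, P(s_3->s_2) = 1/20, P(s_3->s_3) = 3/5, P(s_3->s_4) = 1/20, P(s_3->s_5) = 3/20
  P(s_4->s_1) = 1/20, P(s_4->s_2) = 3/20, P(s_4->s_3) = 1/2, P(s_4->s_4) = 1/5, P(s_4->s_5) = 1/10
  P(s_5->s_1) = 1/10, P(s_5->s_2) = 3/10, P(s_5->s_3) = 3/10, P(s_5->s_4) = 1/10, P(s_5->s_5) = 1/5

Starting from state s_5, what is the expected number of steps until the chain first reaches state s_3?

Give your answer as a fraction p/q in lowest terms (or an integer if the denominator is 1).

Answer: 20465/6072

Derivation:
Let h_i = expected steps to first reach s_3 from state i.
Boundary: h_s_3 = 0.
First-step equations for the other states:
  h_s_1 = 1 + 1/2*h_s_1 + 1/20*h_s_2 + 3/20*h_s_3 + 1/4*h_s_4 + 1/20*h_s_5
  h_s_2 = 1 + 1/20*h_s_1 + 7/20*h_s_2 + 1/4*h_s_3 + 3/20*h_s_4 + 1/5*h_s_5
  h_s_4 = 1 + 1/20*h_s_1 + 3/20*h_s_2 + 1/2*h_s_3 + 1/5*h_s_4 + 1/10*h_s_5
  h_s_5 = 1 + 1/10*h_s_1 + 3/10*h_s_2 + 3/10*h_s_3 + 1/10*h_s_4 + 1/5*h_s_5

Substituting h_s_3 = 0 and rearranging gives the linear system (I - Q) h = 1:
  [1/2, -1/20, -1/4, -1/20] . (h_s_1, h_s_2, h_s_4, h_s_5) = 1
  [-1/20, 13/20, -3/20, -1/5] . (h_s_1, h_s_2, h_s_4, h_s_5) = 1
  [-1/20, -3/20, 4/5, -1/10] . (h_s_1, h_s_2, h_s_4, h_s_5) = 1
  [-1/10, -3/10, -1/10, 4/5] . (h_s_1, h_s_2, h_s_4, h_s_5) = 1

Solving yields:
  h_s_1 = 8035/2024
  h_s_2 = 21095/6072
  h_s_4 = 7805/3036
  h_s_5 = 20465/6072

Starting state is s_5, so the expected hitting time is h_s_5 = 20465/6072.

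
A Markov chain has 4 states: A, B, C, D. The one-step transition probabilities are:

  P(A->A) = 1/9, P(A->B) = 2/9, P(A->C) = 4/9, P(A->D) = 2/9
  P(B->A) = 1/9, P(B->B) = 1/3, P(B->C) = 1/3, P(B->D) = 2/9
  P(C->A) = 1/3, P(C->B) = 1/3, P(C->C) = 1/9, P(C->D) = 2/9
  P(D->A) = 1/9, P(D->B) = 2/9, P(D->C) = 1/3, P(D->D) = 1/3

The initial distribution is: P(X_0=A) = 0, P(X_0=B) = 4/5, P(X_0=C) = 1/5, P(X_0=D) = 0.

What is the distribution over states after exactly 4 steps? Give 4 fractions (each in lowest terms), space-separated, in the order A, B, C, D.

Answer: 5753/32805 9388/32805 9464/32805 1640/6561

Derivation:
Propagating the distribution step by step (d_{t+1} = d_t * P):
d_0 = (A=0, B=4/5, C=1/5, D=0)
  d_1[A] = 0*1/9 + 4/5*1/9 + 1/5*1/3 + 0*1/9 = 7/45
  d_1[B] = 0*2/9 + 4/5*1/3 + 1/5*1/3 + 0*2/9 = 1/3
  d_1[C] = 0*4/9 + 4/5*1/3 + 1/5*1/9 + 0*1/3 = 13/45
  d_1[D] = 0*2/9 + 4/5*2/9 + 1/5*2/9 + 0*1/3 = 2/9
d_1 = (A=7/45, B=1/3, C=13/45, D=2/9)
  d_2[A] = 7/45*1/9 + 1/3*1/9 + 13/45*1/3 + 2/9*1/9 = 71/405
  d_2[B] = 7/45*2/9 + 1/3*1/3 + 13/45*1/3 + 2/9*2/9 = 118/405
  d_2[C] = 7/45*4/9 + 1/3*1/3 + 13/45*1/9 + 2/9*1/3 = 116/405
  d_2[D] = 7/45*2/9 + 1/3*2/9 + 13/45*2/9 + 2/9*1/3 = 20/81
d_2 = (A=71/405, B=118/405, C=116/405, D=20/81)
  d_3[A] = 71/405*1/9 + 118/405*1/9 + 116/405*1/3 + 20/81*1/9 = 637/3645
  d_3[B] = 71/405*2/9 + 118/405*1/3 + 116/405*1/3 + 20/81*2/9 = 116/405
  d_3[C] = 71/405*4/9 + 118/405*1/3 + 116/405*1/9 + 20/81*1/3 = 1054/3645
  d_3[D] = 71/405*2/9 + 118/405*2/9 + 116/405*2/9 + 20/81*1/3 = 182/729
d_3 = (A=637/3645, B=116/405, C=1054/3645, D=182/729)
  d_4[A] = 637/3645*1/9 + 116/405*1/9 + 1054/3645*1/3 + 182/729*1/9 = 5753/32805
  d_4[B] = 637/3645*2/9 + 116/405*1/3 + 1054/3645*1/3 + 182/729*2/9 = 9388/32805
  d_4[C] = 637/3645*4/9 + 116/405*1/3 + 1054/3645*1/9 + 182/729*1/3 = 9464/32805
  d_4[D] = 637/3645*2/9 + 116/405*2/9 + 1054/3645*2/9 + 182/729*1/3 = 1640/6561
d_4 = (A=5753/32805, B=9388/32805, C=9464/32805, D=1640/6561)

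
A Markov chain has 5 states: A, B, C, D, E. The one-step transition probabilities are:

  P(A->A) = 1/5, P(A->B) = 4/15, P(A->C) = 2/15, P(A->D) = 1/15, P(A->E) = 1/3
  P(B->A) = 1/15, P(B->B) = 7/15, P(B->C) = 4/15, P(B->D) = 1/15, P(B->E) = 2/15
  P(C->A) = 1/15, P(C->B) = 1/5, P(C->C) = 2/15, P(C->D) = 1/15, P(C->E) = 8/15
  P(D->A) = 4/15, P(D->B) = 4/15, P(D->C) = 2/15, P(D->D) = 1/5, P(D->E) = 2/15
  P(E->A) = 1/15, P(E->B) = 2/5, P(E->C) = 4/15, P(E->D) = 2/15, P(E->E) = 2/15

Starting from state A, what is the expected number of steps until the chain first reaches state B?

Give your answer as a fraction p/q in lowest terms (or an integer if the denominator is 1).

Answer: 52155/15326

Derivation:
Let h_i = expected steps to first reach B from state i.
Boundary: h_B = 0.
First-step equations for the other states:
  h_A = 1 + 1/5*h_A + 4/15*h_B + 2/15*h_C + 1/15*h_D + 1/3*h_E
  h_C = 1 + 1/15*h_A + 1/5*h_B + 2/15*h_C + 1/15*h_D + 8/15*h_E
  h_D = 1 + 4/15*h_A + 4/15*h_B + 2/15*h_C + 1/5*h_D + 2/15*h_E
  h_E = 1 + 1/15*h_A + 2/5*h_B + 4/15*h_C + 2/15*h_D + 2/15*h_E

Substituting h_B = 0 and rearranging gives the linear system (I - Q) h = 1:
  [4/5, -2/15, -1/15, -1/3] . (h_A, h_C, h_D, h_E) = 1
  [-1/15, 13/15, -1/15, -8/15] . (h_A, h_C, h_D, h_E) = 1
  [-4/15, -2/15, 4/5, -2/15] . (h_A, h_C, h_D, h_E) = 1
  [-1/15, -4/15, -2/15, 13/15] . (h_A, h_C, h_D, h_E) = 1

Solving yields:
  h_A = 52155/15326
  h_C = 27270/7663
  h_D = 53415/15326
  h_E = 46695/15326

Starting state is A, so the expected hitting time is h_A = 52155/15326.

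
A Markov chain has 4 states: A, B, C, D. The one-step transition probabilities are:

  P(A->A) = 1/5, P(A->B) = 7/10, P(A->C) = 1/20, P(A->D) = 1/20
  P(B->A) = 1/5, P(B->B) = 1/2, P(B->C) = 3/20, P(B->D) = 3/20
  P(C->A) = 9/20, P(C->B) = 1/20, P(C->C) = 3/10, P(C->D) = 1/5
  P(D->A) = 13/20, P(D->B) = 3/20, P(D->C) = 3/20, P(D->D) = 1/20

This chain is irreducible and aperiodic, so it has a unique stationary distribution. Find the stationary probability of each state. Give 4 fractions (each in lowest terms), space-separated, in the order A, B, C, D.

Answer: 17/59 454/1003 143/1003 117/1003

Derivation:
The stationary distribution satisfies pi = pi * P, i.e.:
  pi_A = 1/5*pi_A + 1/5*pi_B + 9/20*pi_C + 13/20*pi_D
  pi_B = 7/10*pi_A + 1/2*pi_B + 1/20*pi_C + 3/20*pi_D
  pi_C = 1/20*pi_A + 3/20*pi_B + 3/10*pi_C + 3/20*pi_D
  pi_D = 1/20*pi_A + 3/20*pi_B + 1/5*pi_C + 1/20*pi_D
with normalization: pi_A + pi_B + pi_C + pi_D = 1.

Using the first 3 balance equations plus normalization, the linear system A*pi = b is:
  [-4/5, 1/5, 9/20, 13/20] . pi = 0
  [7/10, -1/2, 1/20, 3/20] . pi = 0
  [1/20, 3/20, -7/10, 3/20] . pi = 0
  [1, 1, 1, 1] . pi = 1

Solving yields:
  pi_A = 17/59
  pi_B = 454/1003
  pi_C = 143/1003
  pi_D = 117/1003

Verification (pi * P):
  17/59*1/5 + 454/1003*1/5 + 143/1003*9/20 + 117/1003*13/20 = 17/59 = pi_A  (ok)
  17/59*7/10 + 454/1003*1/2 + 143/1003*1/20 + 117/1003*3/20 = 454/1003 = pi_B  (ok)
  17/59*1/20 + 454/1003*3/20 + 143/1003*3/10 + 117/1003*3/20 = 143/1003 = pi_C  (ok)
  17/59*1/20 + 454/1003*3/20 + 143/1003*1/5 + 117/1003*1/20 = 117/1003 = pi_D  (ok)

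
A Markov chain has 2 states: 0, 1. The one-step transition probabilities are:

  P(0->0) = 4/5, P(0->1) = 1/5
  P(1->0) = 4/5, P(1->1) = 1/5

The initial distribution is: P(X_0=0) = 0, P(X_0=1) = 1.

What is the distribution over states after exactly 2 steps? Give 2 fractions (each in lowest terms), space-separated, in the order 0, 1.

Propagating the distribution step by step (d_{t+1} = d_t * P):
d_0 = (0=0, 1=1)
  d_1[0] = 0*4/5 + 1*4/5 = 4/5
  d_1[1] = 0*1/5 + 1*1/5 = 1/5
d_1 = (0=4/5, 1=1/5)
  d_2[0] = 4/5*4/5 + 1/5*4/5 = 4/5
  d_2[1] = 4/5*1/5 + 1/5*1/5 = 1/5
d_2 = (0=4/5, 1=1/5)

Answer: 4/5 1/5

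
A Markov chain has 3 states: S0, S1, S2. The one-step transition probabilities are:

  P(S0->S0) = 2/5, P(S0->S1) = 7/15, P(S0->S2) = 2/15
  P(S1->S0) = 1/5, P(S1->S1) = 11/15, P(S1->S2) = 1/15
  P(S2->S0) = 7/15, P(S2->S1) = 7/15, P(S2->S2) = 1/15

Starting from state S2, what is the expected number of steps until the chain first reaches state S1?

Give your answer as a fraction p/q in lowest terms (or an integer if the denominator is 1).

Let h_i = expected steps to first reach S1 from state i.
Boundary: h_S1 = 0.
First-step equations for the other states:
  h_S0 = 1 + 2/5*h_S0 + 7/15*h_S1 + 2/15*h_S2
  h_S2 = 1 + 7/15*h_S0 + 7/15*h_S1 + 1/15*h_S2

Substituting h_S1 = 0 and rearranging gives the linear system (I - Q) h = 1:
  [3/5, -2/15] . (h_S0, h_S2) = 1
  [-7/15, 14/15] . (h_S0, h_S2) = 1

Solving yields:
  h_S0 = 15/7
  h_S2 = 15/7

Starting state is S2, so the expected hitting time is h_S2 = 15/7.

Answer: 15/7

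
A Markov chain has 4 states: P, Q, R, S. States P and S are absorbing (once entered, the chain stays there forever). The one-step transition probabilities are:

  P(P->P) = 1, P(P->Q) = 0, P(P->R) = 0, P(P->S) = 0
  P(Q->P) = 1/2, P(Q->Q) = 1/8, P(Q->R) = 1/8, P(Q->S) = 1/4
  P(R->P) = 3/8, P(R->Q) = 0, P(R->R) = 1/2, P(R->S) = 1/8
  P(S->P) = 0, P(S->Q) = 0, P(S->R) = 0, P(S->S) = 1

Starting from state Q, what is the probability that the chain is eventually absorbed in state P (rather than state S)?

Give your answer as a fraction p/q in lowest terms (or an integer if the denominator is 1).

Let a_i = P(absorbed in P | start in state i).
Boundary conditions: a_P = 1, a_S = 0.
For each transient state i, a_i = sum_j P(i->j) * a_j:
  a_Q = 1/2*a_P + 1/8*a_Q + 1/8*a_R + 1/4*a_S
  a_R = 3/8*a_P + 0*a_Q + 1/2*a_R + 1/8*a_S

Substituting a_P = 1 and a_S = 0, rearrange to (I - Q) a = r where r[i] = P(i -> P):
  [7/8, -1/8] . (a_Q, a_R) = 1/2
  [0, 1/2] . (a_Q, a_R) = 3/8

Solving yields:
  a_Q = 19/28
  a_R = 3/4

Starting state is Q, so the absorption probability is a_Q = 19/28.

Answer: 19/28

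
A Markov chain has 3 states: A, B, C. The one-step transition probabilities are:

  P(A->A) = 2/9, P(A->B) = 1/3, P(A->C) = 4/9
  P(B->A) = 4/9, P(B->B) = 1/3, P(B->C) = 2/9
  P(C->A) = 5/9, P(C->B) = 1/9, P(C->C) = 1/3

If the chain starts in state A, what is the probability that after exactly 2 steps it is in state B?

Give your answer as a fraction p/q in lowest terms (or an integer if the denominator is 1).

Computing P^2 by repeated multiplication:
P^1 =
  A: [2/9, 1/3, 4/9]
  B: [4/9, 1/3, 2/9]
  C: [5/9, 1/9, 1/3]
P^2 =
  A: [4/9, 19/81, 26/81]
  B: [10/27, 23/81, 28/81]
  C: [29/81, 7/27, 31/81]

(P^2)[A -> B] = 19/81

Answer: 19/81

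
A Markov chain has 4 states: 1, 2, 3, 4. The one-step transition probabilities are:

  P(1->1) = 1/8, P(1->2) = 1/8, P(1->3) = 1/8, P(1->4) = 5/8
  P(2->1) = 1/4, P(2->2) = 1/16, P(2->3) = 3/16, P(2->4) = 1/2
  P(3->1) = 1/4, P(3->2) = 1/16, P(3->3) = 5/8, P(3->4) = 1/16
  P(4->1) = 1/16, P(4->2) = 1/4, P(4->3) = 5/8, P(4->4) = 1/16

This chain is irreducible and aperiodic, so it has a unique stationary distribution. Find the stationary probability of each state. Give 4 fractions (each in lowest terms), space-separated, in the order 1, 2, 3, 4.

The stationary distribution satisfies pi = pi * P, i.e.:
  pi_1 = 1/8*pi_1 + 1/4*pi_2 + 1/4*pi_3 + 1/16*pi_4
  pi_2 = 1/8*pi_1 + 1/16*pi_2 + 1/16*pi_3 + 1/4*pi_4
  pi_3 = 1/8*pi_1 + 3/16*pi_2 + 5/8*pi_3 + 5/8*pi_4
  pi_4 = 5/8*pi_1 + 1/2*pi_2 + 1/16*pi_3 + 1/16*pi_4
with normalization: pi_1 + pi_2 + pi_3 + pi_4 = 1.

Using the first 3 balance equations plus normalization, the linear system A*pi = b is:
  [-7/8, 1/4, 1/4, 1/16] . pi = 0
  [1/8, -15/16, 1/16, 1/4] . pi = 0
  [1/8, 3/16, -3/8, 5/8] . pi = 0
  [1, 1, 1, 1] . pi = 1

Solving yields:
  pi_1 = 871/4683
  pi_2 = 538/4683
  pi_3 = 752/1561
  pi_4 = 1018/4683

Verification (pi * P):
  871/4683*1/8 + 538/4683*1/4 + 752/1561*1/4 + 1018/4683*1/16 = 871/4683 = pi_1  (ok)
  871/4683*1/8 + 538/4683*1/16 + 752/1561*1/16 + 1018/4683*1/4 = 538/4683 = pi_2  (ok)
  871/4683*1/8 + 538/4683*3/16 + 752/1561*5/8 + 1018/4683*5/8 = 752/1561 = pi_3  (ok)
  871/4683*5/8 + 538/4683*1/2 + 752/1561*1/16 + 1018/4683*1/16 = 1018/4683 = pi_4  (ok)

Answer: 871/4683 538/4683 752/1561 1018/4683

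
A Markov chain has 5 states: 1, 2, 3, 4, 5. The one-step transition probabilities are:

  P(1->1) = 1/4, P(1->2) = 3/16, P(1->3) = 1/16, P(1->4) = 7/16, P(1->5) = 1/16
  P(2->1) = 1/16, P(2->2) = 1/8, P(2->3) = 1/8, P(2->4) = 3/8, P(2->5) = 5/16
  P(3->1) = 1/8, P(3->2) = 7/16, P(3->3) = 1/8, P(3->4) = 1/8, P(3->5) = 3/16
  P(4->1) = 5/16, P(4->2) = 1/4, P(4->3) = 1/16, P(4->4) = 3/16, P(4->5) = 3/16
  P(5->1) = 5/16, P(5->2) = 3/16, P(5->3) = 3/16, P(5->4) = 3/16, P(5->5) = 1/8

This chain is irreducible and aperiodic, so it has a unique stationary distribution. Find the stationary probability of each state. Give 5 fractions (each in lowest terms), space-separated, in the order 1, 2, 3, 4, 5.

Answer: 317/1412 307/1412 443/4236 1177/4236 62/353

Derivation:
The stationary distribution satisfies pi = pi * P, i.e.:
  pi_1 = 1/4*pi_1 + 1/16*pi_2 + 1/8*pi_3 + 5/16*pi_4 + 5/16*pi_5
  pi_2 = 3/16*pi_1 + 1/8*pi_2 + 7/16*pi_3 + 1/4*pi_4 + 3/16*pi_5
  pi_3 = 1/16*pi_1 + 1/8*pi_2 + 1/8*pi_3 + 1/16*pi_4 + 3/16*pi_5
  pi_4 = 7/16*pi_1 + 3/8*pi_2 + 1/8*pi_3 + 3/16*pi_4 + 3/16*pi_5
  pi_5 = 1/16*pi_1 + 5/16*pi_2 + 3/16*pi_3 + 3/16*pi_4 + 1/8*pi_5
with normalization: pi_1 + pi_2 + pi_3 + pi_4 + pi_5 = 1.

Using the first 4 balance equations plus normalization, the linear system A*pi = b is:
  [-3/4, 1/16, 1/8, 5/16, 5/16] . pi = 0
  [3/16, -7/8, 7/16, 1/4, 3/16] . pi = 0
  [1/16, 1/8, -7/8, 1/16, 3/16] . pi = 0
  [7/16, 3/8, 1/8, -13/16, 3/16] . pi = 0
  [1, 1, 1, 1, 1] . pi = 1

Solving yields:
  pi_1 = 317/1412
  pi_2 = 307/1412
  pi_3 = 443/4236
  pi_4 = 1177/4236
  pi_5 = 62/353

Verification (pi * P):
  317/1412*1/4 + 307/1412*1/16 + 443/4236*1/8 + 1177/4236*5/16 + 62/353*5/16 = 317/1412 = pi_1  (ok)
  317/1412*3/16 + 307/1412*1/8 + 443/4236*7/16 + 1177/4236*1/4 + 62/353*3/16 = 307/1412 = pi_2  (ok)
  317/1412*1/16 + 307/1412*1/8 + 443/4236*1/8 + 1177/4236*1/16 + 62/353*3/16 = 443/4236 = pi_3  (ok)
  317/1412*7/16 + 307/1412*3/8 + 443/4236*1/8 + 1177/4236*3/16 + 62/353*3/16 = 1177/4236 = pi_4  (ok)
  317/1412*1/16 + 307/1412*5/16 + 443/4236*3/16 + 1177/4236*3/16 + 62/353*1/8 = 62/353 = pi_5  (ok)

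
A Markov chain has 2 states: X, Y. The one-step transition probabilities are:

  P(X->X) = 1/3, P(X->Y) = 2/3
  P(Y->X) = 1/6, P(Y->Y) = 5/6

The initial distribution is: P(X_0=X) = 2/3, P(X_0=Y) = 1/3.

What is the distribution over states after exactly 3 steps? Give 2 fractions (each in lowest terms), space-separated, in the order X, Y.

Answer: 131/648 517/648

Derivation:
Propagating the distribution step by step (d_{t+1} = d_t * P):
d_0 = (X=2/3, Y=1/3)
  d_1[X] = 2/3*1/3 + 1/3*1/6 = 5/18
  d_1[Y] = 2/3*2/3 + 1/3*5/6 = 13/18
d_1 = (X=5/18, Y=13/18)
  d_2[X] = 5/18*1/3 + 13/18*1/6 = 23/108
  d_2[Y] = 5/18*2/3 + 13/18*5/6 = 85/108
d_2 = (X=23/108, Y=85/108)
  d_3[X] = 23/108*1/3 + 85/108*1/6 = 131/648
  d_3[Y] = 23/108*2/3 + 85/108*5/6 = 517/648
d_3 = (X=131/648, Y=517/648)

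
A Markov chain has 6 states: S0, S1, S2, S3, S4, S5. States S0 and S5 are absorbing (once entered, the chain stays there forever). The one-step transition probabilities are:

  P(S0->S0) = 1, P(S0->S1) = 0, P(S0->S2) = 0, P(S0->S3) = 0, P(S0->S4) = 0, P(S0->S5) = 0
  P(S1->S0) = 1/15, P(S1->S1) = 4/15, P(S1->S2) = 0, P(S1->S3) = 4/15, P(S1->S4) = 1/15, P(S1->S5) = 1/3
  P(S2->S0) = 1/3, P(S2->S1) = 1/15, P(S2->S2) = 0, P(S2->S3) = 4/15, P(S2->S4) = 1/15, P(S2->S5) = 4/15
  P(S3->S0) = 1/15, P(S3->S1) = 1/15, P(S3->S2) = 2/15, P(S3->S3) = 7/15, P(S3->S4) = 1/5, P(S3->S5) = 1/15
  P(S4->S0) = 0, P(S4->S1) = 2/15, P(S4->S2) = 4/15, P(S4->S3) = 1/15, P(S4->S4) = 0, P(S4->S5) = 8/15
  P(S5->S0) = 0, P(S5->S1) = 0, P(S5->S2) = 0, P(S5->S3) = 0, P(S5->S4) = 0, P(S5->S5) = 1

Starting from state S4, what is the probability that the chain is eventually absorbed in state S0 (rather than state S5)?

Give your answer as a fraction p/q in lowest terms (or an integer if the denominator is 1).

Let a_i = P(absorbed in S0 | start in state i).
Boundary conditions: a_S0 = 1, a_S5 = 0.
For each transient state i, a_i = sum_j P(i->j) * a_j:
  a_S1 = 1/15*a_S0 + 4/15*a_S1 + 0*a_S2 + 4/15*a_S3 + 1/15*a_S4 + 1/3*a_S5
  a_S2 = 1/3*a_S0 + 1/15*a_S1 + 0*a_S2 + 4/15*a_S3 + 1/15*a_S4 + 4/15*a_S5
  a_S3 = 1/15*a_S0 + 1/15*a_S1 + 2/15*a_S2 + 7/15*a_S3 + 1/5*a_S4 + 1/15*a_S5
  a_S4 = 0*a_S0 + 2/15*a_S1 + 4/15*a_S2 + 1/15*a_S3 + 0*a_S4 + 8/15*a_S5

Substituting a_S0 = 1 and a_S5 = 0, rearrange to (I - Q) a = r where r[i] = P(i -> S0):
  [11/15, 0, -4/15, -1/15] . (a_S1, a_S2, a_S3, a_S4) = 1/15
  [-1/15, 1, -4/15, -1/15] . (a_S1, a_S2, a_S3, a_S4) = 1/3
  [-1/15, -2/15, 8/15, -1/5] . (a_S1, a_S2, a_S3, a_S4) = 1/15
  [-2/15, -4/15, -1/15, 1] . (a_S1, a_S2, a_S3, a_S4) = 0

Solving yields:
  a_S1 = 1739/7683
  a_S2 = 3440/7683
  a_S3 = 844/2561
  a_S4 = 1318/7683

Starting state is S4, so the absorption probability is a_S4 = 1318/7683.

Answer: 1318/7683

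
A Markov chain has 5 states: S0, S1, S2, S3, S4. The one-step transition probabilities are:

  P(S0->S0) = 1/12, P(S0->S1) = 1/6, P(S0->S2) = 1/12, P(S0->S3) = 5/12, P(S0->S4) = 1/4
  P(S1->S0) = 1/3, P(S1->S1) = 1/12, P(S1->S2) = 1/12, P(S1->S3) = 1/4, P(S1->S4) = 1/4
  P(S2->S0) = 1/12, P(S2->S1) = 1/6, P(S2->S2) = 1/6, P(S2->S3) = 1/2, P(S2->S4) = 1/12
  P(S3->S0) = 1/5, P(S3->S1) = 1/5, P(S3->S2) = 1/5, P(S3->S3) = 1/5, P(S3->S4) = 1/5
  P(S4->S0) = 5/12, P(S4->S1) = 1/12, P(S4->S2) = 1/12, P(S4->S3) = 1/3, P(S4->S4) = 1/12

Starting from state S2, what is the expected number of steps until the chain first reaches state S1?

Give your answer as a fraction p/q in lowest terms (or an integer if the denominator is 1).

Answer: 2729/452

Derivation:
Let h_i = expected steps to first reach S1 from state i.
Boundary: h_S1 = 0.
First-step equations for the other states:
  h_S0 = 1 + 1/12*h_S0 + 1/6*h_S1 + 1/12*h_S2 + 5/12*h_S3 + 1/4*h_S4
  h_S2 = 1 + 1/12*h_S0 + 1/6*h_S1 + 1/6*h_S2 + 1/2*h_S3 + 1/12*h_S4
  h_S3 = 1 + 1/5*h_S0 + 1/5*h_S1 + 1/5*h_S2 + 1/5*h_S3 + 1/5*h_S4
  h_S4 = 1 + 5/12*h_S0 + 1/12*h_S1 + 1/12*h_S2 + 1/3*h_S3 + 1/12*h_S4

Substituting h_S1 = 0 and rearranging gives the linear system (I - Q) h = 1:
  [11/12, -1/12, -5/12, -1/4] . (h_S0, h_S2, h_S3, h_S4) = 1
  [-1/12, 5/6, -1/2, -1/12] . (h_S0, h_S2, h_S3, h_S4) = 1
  [-1/5, -1/5, 4/5, -1/5] . (h_S0, h_S2, h_S3, h_S4) = 1
  [-5/12, -1/12, -1/3, 11/12] . (h_S0, h_S2, h_S3, h_S4) = 1

Solving yields:
  h_S0 = 11097/1808
  h_S2 = 2729/452
  h_S3 = 5371/904
  h_S4 = 11915/1808

Starting state is S2, so the expected hitting time is h_S2 = 2729/452.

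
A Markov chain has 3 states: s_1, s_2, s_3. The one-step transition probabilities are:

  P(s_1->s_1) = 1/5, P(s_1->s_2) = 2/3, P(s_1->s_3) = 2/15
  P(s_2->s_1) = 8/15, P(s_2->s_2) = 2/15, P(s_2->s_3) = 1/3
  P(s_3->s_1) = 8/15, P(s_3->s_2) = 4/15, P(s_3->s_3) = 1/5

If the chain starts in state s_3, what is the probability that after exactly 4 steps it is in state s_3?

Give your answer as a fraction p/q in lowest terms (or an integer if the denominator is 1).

Computing P^4 by repeated multiplication:
P^1 =
  s_1: [1/5, 2/3, 2/15]
  s_2: [8/15, 2/15, 1/3]
  s_3: [8/15, 4/15, 1/5]
P^2 =
  s_1: [7/15, 58/225, 62/225]
  s_2: [16/45, 104/225, 41/225]
  s_3: [16/45, 4/9, 1/5]
P^3 =
  s_1: [17/45, 1414/3375, 686/3375]
  s_2: [56/135, 1172/3375, 803/3375]
  s_3: [56/135, 236/675, 53/225]
P^4 =
  s_1: [11/27, 18322/50625, 11678/50625]
  s_2: [32/81, 19556/50625, 11069/50625]
  s_3: [32/81, 3908/10125, 739/3375]

(P^4)[s_3 -> s_3] = 739/3375

Answer: 739/3375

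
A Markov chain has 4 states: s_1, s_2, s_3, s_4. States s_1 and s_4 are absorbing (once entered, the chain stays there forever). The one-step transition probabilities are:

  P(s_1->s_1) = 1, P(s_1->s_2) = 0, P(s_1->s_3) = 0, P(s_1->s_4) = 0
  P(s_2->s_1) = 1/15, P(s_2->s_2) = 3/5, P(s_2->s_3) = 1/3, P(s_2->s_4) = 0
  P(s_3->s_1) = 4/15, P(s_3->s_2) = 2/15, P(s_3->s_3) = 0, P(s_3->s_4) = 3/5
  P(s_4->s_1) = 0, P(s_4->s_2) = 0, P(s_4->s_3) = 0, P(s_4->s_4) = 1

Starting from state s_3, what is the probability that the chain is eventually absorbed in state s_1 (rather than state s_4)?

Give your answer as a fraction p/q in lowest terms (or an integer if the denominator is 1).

Answer: 13/40

Derivation:
Let a_i = P(absorbed in s_1 | start in state i).
Boundary conditions: a_s_1 = 1, a_s_4 = 0.
For each transient state i, a_i = sum_j P(i->j) * a_j:
  a_s_2 = 1/15*a_s_1 + 3/5*a_s_2 + 1/3*a_s_3 + 0*a_s_4
  a_s_3 = 4/15*a_s_1 + 2/15*a_s_2 + 0*a_s_3 + 3/5*a_s_4

Substituting a_s_1 = 1 and a_s_4 = 0, rearrange to (I - Q) a = r where r[i] = P(i -> s_1):
  [2/5, -1/3] . (a_s_2, a_s_3) = 1/15
  [-2/15, 1] . (a_s_2, a_s_3) = 4/15

Solving yields:
  a_s_2 = 7/16
  a_s_3 = 13/40

Starting state is s_3, so the absorption probability is a_s_3 = 13/40.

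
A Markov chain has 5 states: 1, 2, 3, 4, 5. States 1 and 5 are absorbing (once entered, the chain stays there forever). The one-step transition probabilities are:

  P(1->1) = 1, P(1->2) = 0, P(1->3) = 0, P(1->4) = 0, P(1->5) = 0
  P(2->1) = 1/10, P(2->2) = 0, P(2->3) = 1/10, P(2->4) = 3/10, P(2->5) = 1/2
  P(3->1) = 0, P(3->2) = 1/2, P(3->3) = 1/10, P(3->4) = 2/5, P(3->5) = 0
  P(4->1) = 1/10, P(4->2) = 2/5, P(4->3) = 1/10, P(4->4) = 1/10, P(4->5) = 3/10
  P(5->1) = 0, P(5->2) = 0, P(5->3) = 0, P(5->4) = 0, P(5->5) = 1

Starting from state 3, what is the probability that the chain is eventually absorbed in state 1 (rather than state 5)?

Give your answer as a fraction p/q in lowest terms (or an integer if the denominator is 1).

Answer: 58/293

Derivation:
Let a_i = P(absorbed in 1 | start in state i).
Boundary conditions: a_1 = 1, a_5 = 0.
For each transient state i, a_i = sum_j P(i->j) * a_j:
  a_2 = 1/10*a_1 + 0*a_2 + 1/10*a_3 + 3/10*a_4 + 1/2*a_5
  a_3 = 0*a_1 + 1/2*a_2 + 1/10*a_3 + 2/5*a_4 + 0*a_5
  a_4 = 1/10*a_1 + 2/5*a_2 + 1/10*a_3 + 1/10*a_4 + 3/10*a_5

Substituting a_1 = 1 and a_5 = 0, rearrange to (I - Q) a = r where r[i] = P(i -> 1):
  [1, -1/10, -3/10] . (a_2, a_3, a_4) = 1/10
  [-1/2, 9/10, -2/5] . (a_2, a_3, a_4) = 0
  [-2/5, -1/10, 9/10] . (a_2, a_3, a_4) = 1/10

Solving yields:
  a_2 = 54/293
  a_3 = 58/293
  a_4 = 63/293

Starting state is 3, so the absorption probability is a_3 = 58/293.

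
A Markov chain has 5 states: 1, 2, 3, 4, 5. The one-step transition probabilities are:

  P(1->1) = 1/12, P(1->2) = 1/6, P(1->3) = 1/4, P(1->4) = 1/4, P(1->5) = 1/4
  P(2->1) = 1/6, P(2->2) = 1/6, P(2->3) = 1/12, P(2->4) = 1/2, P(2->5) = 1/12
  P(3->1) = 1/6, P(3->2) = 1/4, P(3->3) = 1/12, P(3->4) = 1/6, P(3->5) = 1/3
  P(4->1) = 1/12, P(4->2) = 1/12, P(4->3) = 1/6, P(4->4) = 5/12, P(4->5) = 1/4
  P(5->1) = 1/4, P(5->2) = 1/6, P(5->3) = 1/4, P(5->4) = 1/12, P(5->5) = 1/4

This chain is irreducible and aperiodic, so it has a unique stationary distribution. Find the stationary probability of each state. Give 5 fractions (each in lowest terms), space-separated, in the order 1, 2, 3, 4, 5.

Answer: 1569/10430 821/5215 179/1043 1473/5215 2483/10430

Derivation:
The stationary distribution satisfies pi = pi * P, i.e.:
  pi_1 = 1/12*pi_1 + 1/6*pi_2 + 1/6*pi_3 + 1/12*pi_4 + 1/4*pi_5
  pi_2 = 1/6*pi_1 + 1/6*pi_2 + 1/4*pi_3 + 1/12*pi_4 + 1/6*pi_5
  pi_3 = 1/4*pi_1 + 1/12*pi_2 + 1/12*pi_3 + 1/6*pi_4 + 1/4*pi_5
  pi_4 = 1/4*pi_1 + 1/2*pi_2 + 1/6*pi_3 + 5/12*pi_4 + 1/12*pi_5
  pi_5 = 1/4*pi_1 + 1/12*pi_2 + 1/3*pi_3 + 1/4*pi_4 + 1/4*pi_5
with normalization: pi_1 + pi_2 + pi_3 + pi_4 + pi_5 = 1.

Using the first 4 balance equations plus normalization, the linear system A*pi = b is:
  [-11/12, 1/6, 1/6, 1/12, 1/4] . pi = 0
  [1/6, -5/6, 1/4, 1/12, 1/6] . pi = 0
  [1/4, 1/12, -11/12, 1/6, 1/4] . pi = 0
  [1/4, 1/2, 1/6, -7/12, 1/12] . pi = 0
  [1, 1, 1, 1, 1] . pi = 1

Solving yields:
  pi_1 = 1569/10430
  pi_2 = 821/5215
  pi_3 = 179/1043
  pi_4 = 1473/5215
  pi_5 = 2483/10430

Verification (pi * P):
  1569/10430*1/12 + 821/5215*1/6 + 179/1043*1/6 + 1473/5215*1/12 + 2483/10430*1/4 = 1569/10430 = pi_1  (ok)
  1569/10430*1/6 + 821/5215*1/6 + 179/1043*1/4 + 1473/5215*1/12 + 2483/10430*1/6 = 821/5215 = pi_2  (ok)
  1569/10430*1/4 + 821/5215*1/12 + 179/1043*1/12 + 1473/5215*1/6 + 2483/10430*1/4 = 179/1043 = pi_3  (ok)
  1569/10430*1/4 + 821/5215*1/2 + 179/1043*1/6 + 1473/5215*5/12 + 2483/10430*1/12 = 1473/5215 = pi_4  (ok)
  1569/10430*1/4 + 821/5215*1/12 + 179/1043*1/3 + 1473/5215*1/4 + 2483/10430*1/4 = 2483/10430 = pi_5  (ok)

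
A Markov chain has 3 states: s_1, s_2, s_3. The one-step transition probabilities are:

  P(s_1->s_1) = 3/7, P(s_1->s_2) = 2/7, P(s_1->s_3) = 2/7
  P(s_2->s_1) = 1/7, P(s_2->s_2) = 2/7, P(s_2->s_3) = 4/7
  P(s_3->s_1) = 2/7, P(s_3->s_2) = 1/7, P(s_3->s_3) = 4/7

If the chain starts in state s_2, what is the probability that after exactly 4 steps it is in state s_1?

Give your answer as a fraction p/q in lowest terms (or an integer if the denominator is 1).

Answer: 715/2401

Derivation:
Computing P^4 by repeated multiplication:
P^1 =
  s_1: [3/7, 2/7, 2/7]
  s_2: [1/7, 2/7, 4/7]
  s_3: [2/7, 1/7, 4/7]
P^2 =
  s_1: [15/49, 12/49, 22/49]
  s_2: [13/49, 10/49, 26/49]
  s_3: [15/49, 10/49, 24/49]
P^3 =
  s_1: [101/343, 76/343, 166/343]
  s_2: [101/343, 72/343, 170/343]
  s_3: [103/343, 74/343, 166/343]
P^4 =
  s_1: [711/2401, 520/2401, 1170/2401]
  s_2: [715/2401, 516/2401, 1170/2401]
  s_3: [715/2401, 520/2401, 1166/2401]

(P^4)[s_2 -> s_1] = 715/2401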